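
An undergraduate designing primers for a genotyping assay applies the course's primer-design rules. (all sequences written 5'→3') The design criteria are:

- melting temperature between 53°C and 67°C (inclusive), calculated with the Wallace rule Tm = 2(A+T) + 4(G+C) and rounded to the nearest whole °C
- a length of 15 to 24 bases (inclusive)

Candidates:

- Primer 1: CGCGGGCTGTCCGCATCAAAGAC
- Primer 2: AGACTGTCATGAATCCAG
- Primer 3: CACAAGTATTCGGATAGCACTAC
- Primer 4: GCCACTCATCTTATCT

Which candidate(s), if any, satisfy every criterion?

Primer 3 only.

Primer 1 (23 nt, A=5 T=3 G=7 C=8): Tm = 2·8 + 4·15 = 76°C, outside 53–67°C ✗; length 23 ✓ — fails.
Primer 2 (18 nt, A=6 T=4 G=4 C=4): Tm = 2·10 + 4·8 = 52°C, outside 53–67°C ✗; length 18 ✓ — fails.
Primer 3 (23 nt, A=8 T=5 G=4 C=6): Tm = 2·13 + 4·10 = 66°C ✓; length 23 ✓ — passes.
Primer 4 (16 nt, A=3 T=6 G=1 C=6): Tm = 2·9 + 4·7 = 46°C, outside 53–67°C ✗; length 16 ✓ — fails.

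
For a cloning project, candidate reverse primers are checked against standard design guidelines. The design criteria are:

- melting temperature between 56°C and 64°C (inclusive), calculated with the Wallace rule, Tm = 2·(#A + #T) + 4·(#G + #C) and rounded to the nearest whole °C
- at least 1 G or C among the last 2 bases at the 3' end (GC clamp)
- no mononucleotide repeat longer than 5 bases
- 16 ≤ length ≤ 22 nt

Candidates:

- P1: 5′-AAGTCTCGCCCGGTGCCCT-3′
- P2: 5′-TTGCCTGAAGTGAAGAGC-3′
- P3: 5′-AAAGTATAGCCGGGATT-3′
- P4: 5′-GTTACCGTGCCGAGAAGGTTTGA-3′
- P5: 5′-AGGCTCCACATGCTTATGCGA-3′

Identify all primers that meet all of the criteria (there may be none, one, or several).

P1 and P5.

P1 (19 nt, A=2 T=4 G=5 C=8): Tm = 2·6 + 4·13 = 64°C ✓; 3' end CT has 1 G/C ✓; longest run = 3 ✓; length 19 ✓ — passes.
P2 (18 nt, A=5 T=4 G=6 C=3): Tm = 2·9 + 4·9 = 54°C, outside 56–64°C ✗; 3' end GC has 2 G/C ✓; longest run = 2 ✓; length 18 ✓ — fails.
P3 (17 nt, A=6 T=4 G=5 C=2): Tm = 2·10 + 4·7 = 48°C, outside 56–64°C ✗; 3' end TT has 0 G/C, need ≥1 ✗; longest run = 3 ✓; length 17 ✓ — fails.
P4 (23 nt, A=5 T=6 G=8 C=4): Tm = 2·11 + 4·12 = 70°C, outside 56–64°C ✗; 3' end GA has 1 G/C ✓; longest run = 3 ✓; length 23, outside 16–22 ✗ — fails.
P5 (21 nt, A=5 T=5 G=5 C=6): Tm = 2·10 + 4·11 = 64°C ✓; 3' end GA has 1 G/C ✓; longest run = 2 ✓; length 21 ✓ — passes.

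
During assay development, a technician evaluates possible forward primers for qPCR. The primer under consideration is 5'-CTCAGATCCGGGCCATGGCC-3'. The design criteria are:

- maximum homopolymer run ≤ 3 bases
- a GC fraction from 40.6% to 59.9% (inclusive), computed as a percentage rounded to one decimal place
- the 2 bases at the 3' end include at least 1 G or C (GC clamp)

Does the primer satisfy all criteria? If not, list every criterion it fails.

Fails: GC content.

Base counts: A=3, T=3, G=6, C=8 (length 20).
homopolymer run: longest run = 3 ✓
GC content: GC 14/20 = 70.0%, outside 40.6–59.9% ✗
GC clamp: 3' end CC has 2 G/C ✓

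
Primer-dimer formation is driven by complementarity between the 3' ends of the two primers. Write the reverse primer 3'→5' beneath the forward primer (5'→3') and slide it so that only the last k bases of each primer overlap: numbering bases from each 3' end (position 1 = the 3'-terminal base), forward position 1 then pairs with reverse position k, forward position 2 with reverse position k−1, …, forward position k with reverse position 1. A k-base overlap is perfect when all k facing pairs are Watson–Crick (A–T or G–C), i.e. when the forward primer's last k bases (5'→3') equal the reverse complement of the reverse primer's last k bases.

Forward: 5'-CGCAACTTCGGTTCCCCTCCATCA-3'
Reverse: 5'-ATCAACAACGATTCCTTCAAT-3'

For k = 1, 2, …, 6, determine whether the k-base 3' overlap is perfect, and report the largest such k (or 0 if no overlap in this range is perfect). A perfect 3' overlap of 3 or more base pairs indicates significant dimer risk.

Last 6 bases (5'→3') — forward …CCATCA, reverse …TTCAAT.
Reverse complement of the reverse primer's last 6 bases: ATTGAA; its first k bases are the reverse complement of the reverse primer's last k bases, so a perfect k-base overlap needs the forward primer's last k bases to equal them.
Comparing (forward last k vs required): k=1: A vs A ✓; k=2: CA vs AT ✗; k=3: TCA vs ATT ✗; k=4: ATCA vs ATTG ✗; k=5: CATCA vs ATTGA ✗; k=6: CCATCA vs ATTGAA ✗.
Only k = 1 is perfect, so the longest perfect 3' overlap is 1.

Longest perfect overlap: 1 complementary base pair; below the dimer-risk threshold (threshold 3).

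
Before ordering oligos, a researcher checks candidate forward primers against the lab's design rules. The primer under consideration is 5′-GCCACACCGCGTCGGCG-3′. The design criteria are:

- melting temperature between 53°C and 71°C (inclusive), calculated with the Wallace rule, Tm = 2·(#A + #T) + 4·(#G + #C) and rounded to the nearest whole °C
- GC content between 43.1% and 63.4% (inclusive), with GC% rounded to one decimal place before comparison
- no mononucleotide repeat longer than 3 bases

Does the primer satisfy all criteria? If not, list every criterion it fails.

Base counts: A=2, T=1, G=6, C=8 (length 17).
Tm: Tm = 2·3 + 4·14 = 62°C ✓
GC content: GC 14/17 = 82.4%, outside 43.1–63.4% ✗
homopolymer run: longest run = 2 ✓

Fails: GC content.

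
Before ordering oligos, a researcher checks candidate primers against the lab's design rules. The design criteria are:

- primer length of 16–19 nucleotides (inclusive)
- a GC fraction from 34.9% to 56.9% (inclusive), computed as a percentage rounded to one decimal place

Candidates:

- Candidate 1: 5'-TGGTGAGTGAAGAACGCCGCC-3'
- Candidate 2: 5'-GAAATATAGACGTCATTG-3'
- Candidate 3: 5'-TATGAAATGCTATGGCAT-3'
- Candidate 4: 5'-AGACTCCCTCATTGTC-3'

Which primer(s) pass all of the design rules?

Candidate 1 (21 nt, A=5 T=3 G=8 C=5): length 21, outside 16–19 ✗; GC 13/21 = 61.9%, outside 34.9–56.9% ✗ — fails.
Candidate 2 (18 nt, A=7 T=5 G=4 C=2): length 18 ✓; GC 6/18 = 33.3%, outside 34.9–56.9% ✗ — fails.
Candidate 3 (18 nt, A=6 T=6 G=4 C=2): length 18 ✓; GC 6/18 = 33.3%, outside 34.9–56.9% ✗ — fails.
Candidate 4 (16 nt, A=3 T=5 G=2 C=6): length 16 ✓; GC 8/16 = 50.0% ✓ — passes.

Candidate 4 only.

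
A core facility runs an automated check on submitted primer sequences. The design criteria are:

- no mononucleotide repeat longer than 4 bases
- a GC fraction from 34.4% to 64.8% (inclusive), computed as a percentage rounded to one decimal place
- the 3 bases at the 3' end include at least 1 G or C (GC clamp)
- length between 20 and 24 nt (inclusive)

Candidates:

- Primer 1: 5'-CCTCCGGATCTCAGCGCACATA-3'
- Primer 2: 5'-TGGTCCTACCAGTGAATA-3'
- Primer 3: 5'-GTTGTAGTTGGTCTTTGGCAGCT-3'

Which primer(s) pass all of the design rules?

Primer 3 only.

Primer 1 (22 nt, A=5 T=4 G=4 C=9): longest run = 2 ✓; GC 13/22 = 59.1% ✓; 3' end ATA has 0 G/C, need ≥1 ✗; length 22 ✓ — fails.
Primer 2 (18 nt, A=5 T=5 G=4 C=4): longest run = 2 ✓; GC 8/18 = 44.4% ✓; 3' end ATA has 0 G/C, need ≥1 ✗; length 18, outside 20–24 ✗ — fails.
Primer 3 (23 nt, A=2 T=10 G=8 C=3): longest run = 3 ✓; GC 11/23 = 47.8% ✓; 3' end GCT has 2 G/C ✓; length 23 ✓ — passes.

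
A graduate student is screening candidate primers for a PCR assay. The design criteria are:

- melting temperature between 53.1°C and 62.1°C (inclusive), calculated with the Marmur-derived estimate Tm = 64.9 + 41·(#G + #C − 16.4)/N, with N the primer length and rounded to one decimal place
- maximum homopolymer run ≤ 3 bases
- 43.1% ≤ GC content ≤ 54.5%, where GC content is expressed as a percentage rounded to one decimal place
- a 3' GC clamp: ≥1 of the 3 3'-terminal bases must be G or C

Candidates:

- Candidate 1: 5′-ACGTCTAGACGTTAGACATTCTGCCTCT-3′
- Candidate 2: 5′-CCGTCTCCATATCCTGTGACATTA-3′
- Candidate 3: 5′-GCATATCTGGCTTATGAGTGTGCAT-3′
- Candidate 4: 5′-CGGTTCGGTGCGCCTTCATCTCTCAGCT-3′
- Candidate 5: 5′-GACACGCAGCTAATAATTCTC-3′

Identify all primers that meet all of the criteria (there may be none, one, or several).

Candidate 1 (28 nt, A=6 T=9 G=5 C=8): Tm = 64.9 + 41·(13 − 16.4)/28 = 59.9°C ✓; longest run = 2 ✓; GC 13/28 = 46.4% ✓; 3' end TCT has 1 G/C ✓ — passes.
Candidate 2 (24 nt, A=5 T=8 G=3 C=8): Tm = 64.9 + 41·(11 − 16.4)/24 = 55.7°C ✓; longest run = 2 ✓; GC 11/24 = 45.8% ✓; 3' end TTA has 0 G/C, need ≥1 ✗ — fails.
Candidate 3 (25 nt, A=5 T=9 G=7 C=4): Tm = 64.9 + 41·(11 − 16.4)/25 = 56.0°C ✓; longest run = 2 ✓; GC 11/25 = 44.0% ✓; 3' end CAT has 1 G/C ✓ — passes.
Candidate 4 (28 nt, A=2 T=9 G=7 C=10): Tm = 64.9 + 41·(17 − 16.4)/28 = 65.8°C, outside 53.1–62.1°C ✗; longest run = 2 ✓; GC 17/28 = 60.7%, outside 43.1–54.5% ✗; 3' end GCT has 2 G/C ✓ — fails.
Candidate 5 (21 nt, A=7 T=5 G=3 C=6): Tm = 64.9 + 41·(9 − 16.4)/21 = 50.5°C, outside 53.1–62.1°C ✗; longest run = 2 ✓; GC 9/21 = 42.9%, outside 43.1–54.5% ✗; 3' end CTC has 2 G/C ✓ — fails.

Candidate 1 and Candidate 3.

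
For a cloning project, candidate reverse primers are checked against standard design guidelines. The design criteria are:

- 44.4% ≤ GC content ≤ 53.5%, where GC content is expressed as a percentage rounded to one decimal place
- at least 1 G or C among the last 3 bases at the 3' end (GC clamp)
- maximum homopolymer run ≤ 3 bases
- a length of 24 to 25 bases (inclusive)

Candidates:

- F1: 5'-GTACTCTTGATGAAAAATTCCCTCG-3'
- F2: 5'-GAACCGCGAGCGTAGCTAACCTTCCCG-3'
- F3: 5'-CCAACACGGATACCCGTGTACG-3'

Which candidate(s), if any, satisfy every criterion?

None of the candidates satisfy all criteria.

F1 (25 nt, A=7 T=8 G=4 C=6): GC 10/25 = 40.0%, outside 44.4–53.5% ✗; 3' end TCG has 2 G/C ✓; longest run = 5, exceeds 3 ✗; length 25 ✓ — fails.
F2 (27 nt, A=6 T=4 G=7 C=10): GC 17/27 = 63.0%, outside 44.4–53.5% ✗; 3' end CCG has 3 G/C ✓; longest run = 3 ✓; length 27, outside 24–25 ✗ — fails.
F3 (22 nt, A=6 T=3 G=5 C=8): GC 13/22 = 59.1%, outside 44.4–53.5% ✗; 3' end ACG has 2 G/C ✓; longest run = 3 ✓; length 22, outside 24–25 ✗ — fails.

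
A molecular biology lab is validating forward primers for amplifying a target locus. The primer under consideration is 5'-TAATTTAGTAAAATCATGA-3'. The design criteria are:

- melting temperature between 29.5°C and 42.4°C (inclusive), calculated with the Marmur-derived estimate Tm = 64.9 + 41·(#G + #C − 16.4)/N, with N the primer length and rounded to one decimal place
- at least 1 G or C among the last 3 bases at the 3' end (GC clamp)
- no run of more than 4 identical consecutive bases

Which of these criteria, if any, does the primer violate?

Meets all criteria.

Base counts: A=9, T=7, G=2, C=1 (length 19).
Tm: Tm = 64.9 + 41·(3 − 16.4)/19 = 36.0°C ✓
GC clamp: 3' end TGA has 1 G/C ✓
homopolymer run: longest run = 4 ✓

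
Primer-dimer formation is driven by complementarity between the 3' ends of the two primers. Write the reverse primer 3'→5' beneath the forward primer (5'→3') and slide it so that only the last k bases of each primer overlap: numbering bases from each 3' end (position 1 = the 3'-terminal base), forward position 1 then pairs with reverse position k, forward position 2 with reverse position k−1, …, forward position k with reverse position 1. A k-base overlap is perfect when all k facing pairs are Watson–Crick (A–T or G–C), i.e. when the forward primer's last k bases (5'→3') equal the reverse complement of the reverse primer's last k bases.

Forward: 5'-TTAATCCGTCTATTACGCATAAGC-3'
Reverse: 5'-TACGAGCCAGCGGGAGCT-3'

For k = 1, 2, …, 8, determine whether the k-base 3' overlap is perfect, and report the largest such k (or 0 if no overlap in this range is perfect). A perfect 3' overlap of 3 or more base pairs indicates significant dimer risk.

Last 8 bases (5'→3') — forward …GCATAAGC, reverse …CGGGAGCT.
Reverse complement of the reverse primer's last 8 bases: AGCTCCCG; its first k bases are the reverse complement of the reverse primer's last k bases, so a perfect k-base overlap needs the forward primer's last k bases to equal them.
Comparing (forward last k vs required): k=1: C vs A ✗; k=2: GC vs AG ✗; k=3: AGC vs AGC ✓; k=4: AAGC vs AGCT ✗; k=5: TAAGC vs AGCTC ✗; k=6: ATAAGC vs AGCTCC ✗; k=7: CATAAGC vs AGCTCCC ✗; k=8: GCATAAGC vs AGCTCCCG ✗.
Only k = 3 is perfect, so the longest perfect 3' overlap is 3.

Longest perfect overlap: 3 complementary base pairs; significant dimer risk (threshold 3).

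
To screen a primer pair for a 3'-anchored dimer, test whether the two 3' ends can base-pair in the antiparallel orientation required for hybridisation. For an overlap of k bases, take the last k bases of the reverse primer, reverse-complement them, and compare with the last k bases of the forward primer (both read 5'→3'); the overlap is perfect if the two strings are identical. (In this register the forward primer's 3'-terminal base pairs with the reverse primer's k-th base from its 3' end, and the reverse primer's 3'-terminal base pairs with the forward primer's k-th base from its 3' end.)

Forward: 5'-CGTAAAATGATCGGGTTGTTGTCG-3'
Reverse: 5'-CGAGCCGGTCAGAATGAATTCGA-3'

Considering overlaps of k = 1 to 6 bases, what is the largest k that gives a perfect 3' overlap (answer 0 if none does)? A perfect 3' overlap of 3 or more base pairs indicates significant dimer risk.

Last 6 bases (5'→3') — forward …TTGTCG, reverse …ATTCGA.
Reverse complement of the reverse primer's last 6 bases: TCGAAT; its first k bases are the reverse complement of the reverse primer's last k bases, so a perfect k-base overlap needs the forward primer's last k bases to equal them.
Comparing (forward last k vs required): k=1: G vs T ✗; k=2: CG vs TC ✗; k=3: TCG vs TCG ✓; k=4: GTCG vs TCGA ✗; k=5: TGTCG vs TCGAA ✗; k=6: TTGTCG vs TCGAAT ✗.
Only k = 3 is perfect, so the longest perfect 3' overlap is 3.

Longest perfect overlap: 3 complementary base pairs; significant dimer risk (threshold 3).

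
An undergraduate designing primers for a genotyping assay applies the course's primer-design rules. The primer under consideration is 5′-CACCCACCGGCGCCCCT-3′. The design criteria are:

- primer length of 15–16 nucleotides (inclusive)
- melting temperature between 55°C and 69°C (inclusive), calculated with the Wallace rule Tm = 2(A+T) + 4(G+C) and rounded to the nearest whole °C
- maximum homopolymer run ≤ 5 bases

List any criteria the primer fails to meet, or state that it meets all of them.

Fails: length.

Base counts: A=2, T=1, G=3, C=11 (length 17).
length: length 17, outside 15–16 ✗
Tm: Tm = 2·3 + 4·14 = 62°C ✓
homopolymer run: longest run = 4 ✓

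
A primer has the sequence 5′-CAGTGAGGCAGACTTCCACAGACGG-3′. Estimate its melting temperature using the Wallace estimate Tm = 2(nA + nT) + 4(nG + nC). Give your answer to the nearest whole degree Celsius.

Base counts: A=7, T=3, G=8, C=7 (length 25).
Tm = 2·(7+3) + 4·(8+7) = 2·10 + 4·15 = 20 + 60 = 80°C.

80°C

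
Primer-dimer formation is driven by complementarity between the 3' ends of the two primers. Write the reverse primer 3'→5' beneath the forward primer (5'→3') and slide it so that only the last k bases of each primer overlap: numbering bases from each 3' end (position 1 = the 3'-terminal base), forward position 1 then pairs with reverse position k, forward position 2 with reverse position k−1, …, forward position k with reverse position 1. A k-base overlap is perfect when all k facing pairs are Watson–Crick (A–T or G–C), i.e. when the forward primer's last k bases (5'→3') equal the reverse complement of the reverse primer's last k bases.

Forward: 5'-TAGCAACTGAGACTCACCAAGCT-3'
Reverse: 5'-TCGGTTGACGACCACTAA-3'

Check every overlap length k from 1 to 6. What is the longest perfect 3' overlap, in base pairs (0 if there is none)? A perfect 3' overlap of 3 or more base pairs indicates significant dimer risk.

Last 6 bases (5'→3') — forward …CAAGCT, reverse …CACTAA.
Reverse complement of the reverse primer's last 6 bases: TTAGTG; its first k bases are the reverse complement of the reverse primer's last k bases, so a perfect k-base overlap needs the forward primer's last k bases to equal them.
Comparing (forward last k vs required): k=1: T vs T ✓; k=2: CT vs TT ✗; k=3: GCT vs TTA ✗; k=4: AGCT vs TTAG ✗; k=5: AAGCT vs TTAGT ✗; k=6: CAAGCT vs TTAGTG ✗.
Only k = 1 is perfect, so the longest perfect 3' overlap is 1.

Longest perfect overlap: 1 complementary base pair; below the dimer-risk threshold (threshold 3).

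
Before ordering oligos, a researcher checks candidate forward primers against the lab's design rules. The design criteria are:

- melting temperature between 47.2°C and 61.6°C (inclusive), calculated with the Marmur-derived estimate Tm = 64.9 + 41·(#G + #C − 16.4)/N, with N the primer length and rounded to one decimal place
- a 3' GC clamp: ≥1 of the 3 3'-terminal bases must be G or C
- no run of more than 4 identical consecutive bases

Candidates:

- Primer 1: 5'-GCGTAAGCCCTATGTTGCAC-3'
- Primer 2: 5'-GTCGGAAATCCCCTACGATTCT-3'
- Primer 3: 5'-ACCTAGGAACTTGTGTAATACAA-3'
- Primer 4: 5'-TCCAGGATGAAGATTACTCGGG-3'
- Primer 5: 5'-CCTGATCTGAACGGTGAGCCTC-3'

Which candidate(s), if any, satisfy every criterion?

Primer 1 (20 nt, A=4 T=5 G=5 C=6): Tm = 64.9 + 41·(11 − 16.4)/20 = 53.8°C ✓; 3' end CAC has 2 G/C ✓; longest run = 3 ✓ — passes.
Primer 2 (22 nt, A=5 T=6 G=4 C=7): Tm = 64.9 + 41·(11 − 16.4)/22 = 54.8°C ✓; 3' end TCT has 1 G/C ✓; longest run = 4 ✓ — passes.
Primer 3 (23 nt, A=9 T=6 G=4 C=4): Tm = 64.9 + 41·(8 − 16.4)/23 = 49.9°C ✓; 3' end CAA has 1 G/C ✓; longest run = 2 ✓ — passes.
Primer 4 (22 nt, A=6 T=5 G=7 C=4): Tm = 64.9 + 41·(11 − 16.4)/22 = 54.8°C ✓; 3' end GGG has 3 G/C ✓; longest run = 3 ✓ — passes.
Primer 5 (22 nt, A=4 T=5 G=6 C=7): Tm = 64.9 + 41·(13 − 16.4)/22 = 58.6°C ✓; 3' end CTC has 2 G/C ✓; longest run = 2 ✓ — passes.

Primer 1, Primer 2, Primer 3, Primer 4 and Primer 5.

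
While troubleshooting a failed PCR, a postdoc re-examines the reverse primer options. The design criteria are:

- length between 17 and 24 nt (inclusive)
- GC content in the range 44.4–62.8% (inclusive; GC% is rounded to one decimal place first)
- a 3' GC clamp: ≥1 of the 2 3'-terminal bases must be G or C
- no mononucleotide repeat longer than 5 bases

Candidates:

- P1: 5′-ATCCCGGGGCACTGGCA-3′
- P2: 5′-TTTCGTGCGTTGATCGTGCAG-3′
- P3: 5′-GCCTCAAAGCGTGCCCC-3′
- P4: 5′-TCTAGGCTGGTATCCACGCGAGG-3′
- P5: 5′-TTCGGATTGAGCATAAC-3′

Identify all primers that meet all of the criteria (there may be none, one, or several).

P2 and P4.

P1 (17 nt, A=3 T=2 G=6 C=6): length 17 ✓; GC 12/17 = 70.6%, outside 44.4–62.8% ✗; 3' end CA has 1 G/C ✓; longest run = 4 ✓ — fails.
P2 (21 nt, A=2 T=8 G=7 C=4): length 21 ✓; GC 11/21 = 52.4% ✓; 3' end AG has 1 G/C ✓; longest run = 3 ✓ — passes.
P3 (17 nt, A=3 T=2 G=4 C=8): length 17 ✓; GC 12/17 = 70.6%, outside 44.4–62.8% ✗; 3' end CC has 2 G/C ✓; longest run = 4 ✓ — fails.
P4 (23 nt, A=4 T=5 G=8 C=6): length 23 ✓; GC 14/23 = 60.9% ✓; 3' end GG has 2 G/C ✓; longest run = 2 ✓ — passes.
P5 (17 nt, A=5 T=5 G=4 C=3): length 17 ✓; GC 7/17 = 41.2%, outside 44.4–62.8% ✗; 3' end AC has 1 G/C ✓; longest run = 2 ✓ — fails.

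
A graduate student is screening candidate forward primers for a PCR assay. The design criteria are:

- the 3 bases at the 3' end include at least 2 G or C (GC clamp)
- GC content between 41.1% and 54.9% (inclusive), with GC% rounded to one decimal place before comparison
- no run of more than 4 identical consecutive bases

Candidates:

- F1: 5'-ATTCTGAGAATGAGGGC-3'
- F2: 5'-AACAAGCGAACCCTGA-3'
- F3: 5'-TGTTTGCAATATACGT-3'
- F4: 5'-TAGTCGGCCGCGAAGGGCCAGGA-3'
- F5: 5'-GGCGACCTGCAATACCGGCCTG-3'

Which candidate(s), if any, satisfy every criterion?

F1 (17 nt, A=5 T=4 G=6 C=2): 3' end GGC has 3 G/C ✓; GC 8/17 = 47.1% ✓; longest run = 3 ✓ — passes.
F2 (16 nt, A=7 T=1 G=3 C=5): 3' end TGA has 1 G/C, need ≥2 ✗; GC 8/16 = 50.0% ✓; longest run = 3 ✓ — fails.
F3 (16 nt, A=4 T=7 G=3 C=2): 3' end CGT has 2 G/C ✓; GC 5/16 = 31.3%, outside 41.1–54.9% ✗; longest run = 3 ✓ — fails.
F4 (23 nt, A=5 T=2 G=10 C=6): 3' end GGA has 2 G/C ✓; GC 16/23 = 69.6%, outside 41.1–54.9% ✗; longest run = 3 ✓ — fails.
F5 (22 nt, A=4 T=3 G=7 C=8): 3' end CTG has 2 G/C ✓; GC 15/22 = 68.2%, outside 41.1–54.9% ✗; longest run = 2 ✓ — fails.

F1 only.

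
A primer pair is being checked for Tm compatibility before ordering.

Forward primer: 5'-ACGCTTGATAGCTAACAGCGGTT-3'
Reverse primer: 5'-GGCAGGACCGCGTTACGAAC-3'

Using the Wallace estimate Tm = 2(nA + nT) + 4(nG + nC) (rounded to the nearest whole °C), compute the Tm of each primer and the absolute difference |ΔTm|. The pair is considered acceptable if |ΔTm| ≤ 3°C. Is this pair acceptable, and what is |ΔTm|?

|ΔTm| = 2°C; the pair is acceptable.

Forward: A=6 T=6 G=6 C=5 → Tm = 2·12 + 4·11 = 68°C.
Reverse: A=5 T=2 G=7 C=6 → Tm = 2·7 + 4·13 = 66°C.
|ΔTm| = |68 − 66| = 2°C, ≤ 3°C.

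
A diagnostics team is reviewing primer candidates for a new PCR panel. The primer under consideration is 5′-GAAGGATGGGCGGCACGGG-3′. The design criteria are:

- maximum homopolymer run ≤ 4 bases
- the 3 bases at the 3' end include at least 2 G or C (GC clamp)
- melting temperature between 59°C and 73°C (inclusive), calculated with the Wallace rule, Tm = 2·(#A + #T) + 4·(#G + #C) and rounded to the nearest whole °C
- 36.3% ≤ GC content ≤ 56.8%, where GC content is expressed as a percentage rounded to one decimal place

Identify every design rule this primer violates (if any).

Base counts: A=4, T=1, G=11, C=3 (length 19).
homopolymer run: longest run = 3 ✓
GC clamp: 3' end GGG has 3 G/C ✓
Tm: Tm = 2·5 + 4·14 = 66°C ✓
GC content: GC 14/19 = 73.7%, outside 36.3–56.8% ✗

Fails: GC content.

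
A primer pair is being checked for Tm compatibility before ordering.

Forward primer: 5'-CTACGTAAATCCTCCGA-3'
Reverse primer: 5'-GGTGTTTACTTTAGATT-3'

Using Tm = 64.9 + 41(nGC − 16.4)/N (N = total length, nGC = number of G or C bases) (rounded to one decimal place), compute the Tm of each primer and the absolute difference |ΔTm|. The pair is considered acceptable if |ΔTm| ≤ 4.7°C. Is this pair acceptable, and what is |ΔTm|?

Forward: G+C = 8, N = 17 → Tm = 64.9 + 41·(8 − 16.4)/17 = 44.6°C.
Reverse: G+C = 5, N = 17 → Tm = 64.9 + 41·(5 − 16.4)/17 = 37.4°C.
|ΔTm| = |44.6 − 37.4| = 7.2°C, > 4.7°C.

|ΔTm| = 7.2°C; the pair is not acceptable.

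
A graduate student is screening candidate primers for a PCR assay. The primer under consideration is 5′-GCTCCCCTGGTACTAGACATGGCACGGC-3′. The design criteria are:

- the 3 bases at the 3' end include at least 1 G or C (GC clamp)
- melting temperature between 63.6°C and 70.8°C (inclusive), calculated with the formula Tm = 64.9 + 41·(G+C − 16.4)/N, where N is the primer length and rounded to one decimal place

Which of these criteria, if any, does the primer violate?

Base counts: A=5, T=5, G=8, C=10 (length 28).
GC clamp: 3' end GGC has 3 G/C ✓
Tm: Tm = 64.9 + 41·(18 − 16.4)/28 = 67.2°C ✓

Meets all criteria.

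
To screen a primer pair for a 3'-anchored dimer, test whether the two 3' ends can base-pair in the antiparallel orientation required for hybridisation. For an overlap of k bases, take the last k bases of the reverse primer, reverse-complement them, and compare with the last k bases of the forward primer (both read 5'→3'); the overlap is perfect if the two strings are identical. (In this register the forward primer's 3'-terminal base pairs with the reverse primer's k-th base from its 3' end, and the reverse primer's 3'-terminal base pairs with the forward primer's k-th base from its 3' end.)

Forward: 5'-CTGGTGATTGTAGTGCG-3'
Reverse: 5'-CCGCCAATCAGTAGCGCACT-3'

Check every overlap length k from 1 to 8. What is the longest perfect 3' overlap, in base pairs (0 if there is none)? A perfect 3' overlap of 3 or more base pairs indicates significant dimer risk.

Last 8 bases (5'→3') — forward …GTAGTGCG, reverse …AGCGCACT.
Reverse complement of the reverse primer's last 8 bases: AGTGCGCT; its first k bases are the reverse complement of the reverse primer's last k bases, so a perfect k-base overlap needs the forward primer's last k bases to equal them.
Comparing (forward last k vs required): k=1: G vs A ✗; k=2: CG vs AG ✗; k=3: GCG vs AGT ✗; k=4: TGCG vs AGTG ✗; k=5: GTGCG vs AGTGC ✗; k=6: AGTGCG vs AGTGCG ✓; k=7: TAGTGCG vs AGTGCGC ✗; k=8: GTAGTGCG vs AGTGCGCT ✗.
Only k = 6 is perfect, so the longest perfect 3' overlap is 6.

Longest perfect overlap: 6 complementary base pairs; significant dimer risk (threshold 3).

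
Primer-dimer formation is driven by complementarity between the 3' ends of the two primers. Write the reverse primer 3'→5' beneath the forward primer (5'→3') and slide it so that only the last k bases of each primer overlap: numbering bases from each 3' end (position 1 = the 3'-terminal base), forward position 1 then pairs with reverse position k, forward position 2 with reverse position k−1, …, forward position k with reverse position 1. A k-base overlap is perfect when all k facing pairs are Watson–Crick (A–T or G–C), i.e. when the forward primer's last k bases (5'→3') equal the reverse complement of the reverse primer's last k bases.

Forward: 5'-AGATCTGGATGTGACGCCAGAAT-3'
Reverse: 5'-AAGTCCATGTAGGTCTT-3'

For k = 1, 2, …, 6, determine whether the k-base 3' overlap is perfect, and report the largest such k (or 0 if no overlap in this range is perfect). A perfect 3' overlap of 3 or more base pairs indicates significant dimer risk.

Last 6 bases (5'→3') — forward …CAGAAT, reverse …GGTCTT.
Reverse complement of the reverse primer's last 6 bases: AAGACC; its first k bases are the reverse complement of the reverse primer's last k bases, so a perfect k-base overlap needs the forward primer's last k bases to equal them.
Comparing (forward last k vs required): k=1: T vs A ✗; k=2: AT vs AA ✗; k=3: AAT vs AAG ✗; k=4: GAAT vs AAGA ✗; k=5: AGAAT vs AAGAC ✗; k=6: CAGAAT vs AAGACC ✗.
No overlap length from 1 to 6 is perfect, so the longest perfect 3' overlap is 0.

Longest perfect overlap: 0 complementary base pairs; below the dimer-risk threshold (threshold 3).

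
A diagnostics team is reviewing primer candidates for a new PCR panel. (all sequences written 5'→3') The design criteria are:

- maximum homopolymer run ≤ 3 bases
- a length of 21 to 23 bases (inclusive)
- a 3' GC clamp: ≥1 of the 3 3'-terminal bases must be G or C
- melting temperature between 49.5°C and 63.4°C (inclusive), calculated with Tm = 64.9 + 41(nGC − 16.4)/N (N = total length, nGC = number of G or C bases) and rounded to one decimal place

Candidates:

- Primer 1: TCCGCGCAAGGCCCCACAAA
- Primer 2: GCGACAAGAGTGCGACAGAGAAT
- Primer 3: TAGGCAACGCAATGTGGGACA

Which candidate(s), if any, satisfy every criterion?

Primer 1 (20 nt, A=6 T=1 G=4 C=9): longest run = 4, exceeds 3 ✗; length 20, outside 21–23 ✗; 3' end AAA has 0 G/C, need ≥1 ✗; Tm = 64.9 + 41·(13 − 16.4)/20 = 57.9°C ✓ — fails.
Primer 2 (23 nt, A=9 T=2 G=8 C=4): longest run = 2 ✓; length 23 ✓; 3' end AAT has 0 G/C, need ≥1 ✗; Tm = 64.9 + 41·(12 − 16.4)/23 = 57.1°C ✓ — fails.
Primer 3 (21 nt, A=7 T=3 G=7 C=4): longest run = 3 ✓; length 21 ✓; 3' end ACA has 1 G/C ✓; Tm = 64.9 + 41·(11 − 16.4)/21 = 54.4°C ✓ — passes.

Primer 3 only.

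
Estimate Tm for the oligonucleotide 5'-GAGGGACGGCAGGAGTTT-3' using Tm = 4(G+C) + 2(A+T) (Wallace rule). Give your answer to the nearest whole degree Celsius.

58°C

Base counts: A=4, T=3, G=9, C=2 (length 18).
Tm = 2·(4+3) + 4·(9+2) = 2·7 + 4·11 = 14 + 44 = 58°C.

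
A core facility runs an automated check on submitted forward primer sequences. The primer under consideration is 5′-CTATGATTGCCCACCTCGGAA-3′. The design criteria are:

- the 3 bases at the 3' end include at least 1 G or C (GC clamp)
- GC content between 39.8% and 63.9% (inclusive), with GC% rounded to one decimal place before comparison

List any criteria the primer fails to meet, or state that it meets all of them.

Base counts: A=5, T=5, G=4, C=7 (length 21).
GC clamp: 3' end GAA has 1 G/C ✓
GC content: GC 11/21 = 52.4% ✓

Meets all criteria.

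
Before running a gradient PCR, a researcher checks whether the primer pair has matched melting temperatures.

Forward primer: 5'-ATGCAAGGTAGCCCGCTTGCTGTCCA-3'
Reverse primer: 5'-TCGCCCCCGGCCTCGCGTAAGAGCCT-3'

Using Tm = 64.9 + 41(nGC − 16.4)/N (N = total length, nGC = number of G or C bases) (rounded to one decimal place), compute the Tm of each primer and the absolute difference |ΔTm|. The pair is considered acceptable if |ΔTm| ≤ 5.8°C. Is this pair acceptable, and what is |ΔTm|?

Forward: G+C = 15, N = 26 → Tm = 64.9 + 41·(15 − 16.4)/26 = 62.7°C.
Reverse: G+C = 19, N = 26 → Tm = 64.9 + 41·(19 − 16.4)/26 = 69.0°C.
|ΔTm| = |62.7 − 69.0| = 6.3°C, > 5.8°C.

|ΔTm| = 6.3°C; the pair is not acceptable.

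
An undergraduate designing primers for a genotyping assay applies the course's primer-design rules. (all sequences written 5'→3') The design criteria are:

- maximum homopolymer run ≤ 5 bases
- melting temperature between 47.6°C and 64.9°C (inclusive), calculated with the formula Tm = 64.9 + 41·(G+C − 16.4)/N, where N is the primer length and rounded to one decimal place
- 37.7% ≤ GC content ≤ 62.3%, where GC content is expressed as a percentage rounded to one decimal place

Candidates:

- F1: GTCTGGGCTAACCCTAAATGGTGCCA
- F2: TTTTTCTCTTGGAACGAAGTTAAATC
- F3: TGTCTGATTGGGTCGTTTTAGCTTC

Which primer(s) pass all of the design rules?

F1 and F3.

F1 (26 nt, A=6 T=6 G=7 C=7): longest run = 3 ✓; Tm = 64.9 + 41·(14 − 16.4)/26 = 61.1°C ✓; GC 14/26 = 53.8% ✓ — passes.
F2 (26 nt, A=7 T=11 G=4 C=4): longest run = 5 ✓; Tm = 64.9 + 41·(8 − 16.4)/26 = 51.7°C ✓; GC 8/26 = 30.8%, outside 37.7–62.3% ✗ — fails.
F3 (25 nt, A=2 T=12 G=7 C=4): longest run = 4 ✓; Tm = 64.9 + 41·(11 − 16.4)/25 = 56.0°C ✓; GC 11/25 = 44.0% ✓ — passes.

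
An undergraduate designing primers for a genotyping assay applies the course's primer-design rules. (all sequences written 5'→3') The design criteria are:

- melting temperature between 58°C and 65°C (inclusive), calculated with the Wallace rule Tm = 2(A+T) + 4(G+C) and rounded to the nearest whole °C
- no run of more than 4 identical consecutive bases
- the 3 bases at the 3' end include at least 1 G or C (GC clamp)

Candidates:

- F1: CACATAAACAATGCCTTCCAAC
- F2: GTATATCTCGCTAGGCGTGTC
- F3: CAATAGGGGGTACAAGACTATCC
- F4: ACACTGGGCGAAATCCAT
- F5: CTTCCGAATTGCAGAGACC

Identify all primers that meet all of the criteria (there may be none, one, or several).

F1, F2 and F5.

F1 (22 nt, A=9 T=4 G=1 C=8): Tm = 2·13 + 4·9 = 62°C ✓; longest run = 3 ✓; 3' end AAC has 1 G/C ✓ — passes.
F2 (21 nt, A=3 T=7 G=6 C=5): Tm = 2·10 + 4·11 = 64°C ✓; longest run = 2 ✓; 3' end GTC has 2 G/C ✓ — passes.
F3 (23 nt, A=8 T=4 G=6 C=5): Tm = 2·12 + 4·11 = 68°C, outside 58–65°C ✗; longest run = 5, exceeds 4 ✗; 3' end TCC has 2 G/C ✓ — fails.
F4 (18 nt, A=6 T=3 G=4 C=5): Tm = 2·9 + 4·9 = 54°C, outside 58–65°C ✗; longest run = 3 ✓; 3' end CAT has 1 G/C ✓ — fails.
F5 (19 nt, A=5 T=4 G=4 C=6): Tm = 2·9 + 4·10 = 58°C ✓; longest run = 2 ✓; 3' end ACC has 2 G/C ✓ — passes.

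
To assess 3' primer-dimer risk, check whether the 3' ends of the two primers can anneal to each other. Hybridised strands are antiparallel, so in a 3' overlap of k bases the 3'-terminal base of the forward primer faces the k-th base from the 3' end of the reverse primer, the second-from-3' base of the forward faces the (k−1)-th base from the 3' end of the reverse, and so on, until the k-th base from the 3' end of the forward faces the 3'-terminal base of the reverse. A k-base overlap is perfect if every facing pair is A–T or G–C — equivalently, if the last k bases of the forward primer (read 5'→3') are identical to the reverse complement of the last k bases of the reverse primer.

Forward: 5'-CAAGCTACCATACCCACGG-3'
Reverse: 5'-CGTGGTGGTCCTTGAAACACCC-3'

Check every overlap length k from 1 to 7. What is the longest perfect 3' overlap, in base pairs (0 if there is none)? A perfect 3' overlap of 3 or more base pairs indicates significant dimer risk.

Longest perfect overlap: 2 complementary base pairs; below the dimer-risk threshold (threshold 3).

Last 7 bases (5'→3') — forward …CCCACGG, reverse …AACACCC.
Reverse complement of the reverse primer's last 7 bases: GGGTGTT; its first k bases are the reverse complement of the reverse primer's last k bases, so a perfect k-base overlap needs the forward primer's last k bases to equal them.
Comparing (forward last k vs required): k=1: G vs G ✓; k=2: GG vs GG ✓; k=3: CGG vs GGG ✗; k=4: ACGG vs GGGT ✗; k=5: CACGG vs GGGTG ✗; k=6: CCACGG vs GGGTGT ✗; k=7: CCCACGG vs GGGTGTT ✗.
Perfect overlaps at k = 1, 2; the largest is 2.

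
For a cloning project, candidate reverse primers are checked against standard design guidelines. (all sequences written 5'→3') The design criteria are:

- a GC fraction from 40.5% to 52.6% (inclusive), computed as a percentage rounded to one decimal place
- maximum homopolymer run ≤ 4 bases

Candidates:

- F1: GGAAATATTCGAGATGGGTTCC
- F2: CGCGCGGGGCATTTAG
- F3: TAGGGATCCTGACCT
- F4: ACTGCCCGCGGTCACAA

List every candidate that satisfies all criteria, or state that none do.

F1 (22 nt, A=6 T=6 G=7 C=3): GC 10/22 = 45.5% ✓; longest run = 3 ✓ — passes.
F2 (16 nt, A=2 T=3 G=7 C=4): GC 11/16 = 68.8%, outside 40.5–52.6% ✗; longest run = 4 ✓ — fails.
F3 (15 nt, A=3 T=4 G=4 C=4): GC 8/15 = 53.3%, outside 40.5–52.6% ✗; longest run = 3 ✓ — fails.
F4 (17 nt, A=4 T=2 G=4 C=7): GC 11/17 = 64.7%, outside 40.5–52.6% ✗; longest run = 3 ✓ — fails.

F1 only.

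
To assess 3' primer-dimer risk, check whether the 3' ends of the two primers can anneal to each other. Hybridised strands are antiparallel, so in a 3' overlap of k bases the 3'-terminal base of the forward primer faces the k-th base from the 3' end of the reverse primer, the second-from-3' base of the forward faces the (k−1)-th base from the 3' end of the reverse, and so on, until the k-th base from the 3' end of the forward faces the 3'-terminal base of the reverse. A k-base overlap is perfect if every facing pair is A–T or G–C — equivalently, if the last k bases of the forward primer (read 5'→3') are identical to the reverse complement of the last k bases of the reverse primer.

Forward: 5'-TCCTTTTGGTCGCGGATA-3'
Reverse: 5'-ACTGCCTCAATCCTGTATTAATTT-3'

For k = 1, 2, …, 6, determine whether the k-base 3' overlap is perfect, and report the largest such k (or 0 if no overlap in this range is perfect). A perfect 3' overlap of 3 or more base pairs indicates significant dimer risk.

Longest perfect overlap: 1 complementary base pair; below the dimer-risk threshold (threshold 3).

Last 6 bases (5'→3') — forward …CGGATA, reverse …TAATTT.
Reverse complement of the reverse primer's last 6 bases: AAATTA; its first k bases are the reverse complement of the reverse primer's last k bases, so a perfect k-base overlap needs the forward primer's last k bases to equal them.
Comparing (forward last k vs required): k=1: A vs A ✓; k=2: TA vs AA ✗; k=3: ATA vs AAA ✗; k=4: GATA vs AAAT ✗; k=5: GGATA vs AAATT ✗; k=6: CGGATA vs AAATTA ✗.
Only k = 1 is perfect, so the longest perfect 3' overlap is 1.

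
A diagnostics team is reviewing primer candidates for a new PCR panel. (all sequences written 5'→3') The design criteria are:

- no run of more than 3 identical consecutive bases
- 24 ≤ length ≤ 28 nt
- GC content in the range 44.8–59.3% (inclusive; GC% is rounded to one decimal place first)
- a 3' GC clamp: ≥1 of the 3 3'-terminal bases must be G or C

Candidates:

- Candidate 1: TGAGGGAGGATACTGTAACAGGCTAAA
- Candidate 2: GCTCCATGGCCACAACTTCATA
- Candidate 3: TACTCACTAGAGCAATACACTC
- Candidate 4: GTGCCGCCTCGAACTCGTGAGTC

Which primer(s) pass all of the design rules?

Candidate 1 (27 nt, A=10 T=5 G=9 C=3): longest run = 3 ✓; length 27 ✓; GC 12/27 = 44.4%, outside 44.8–59.3% ✗; 3' end AAA has 0 G/C, need ≥1 ✗ — fails.
Candidate 2 (22 nt, A=6 T=5 G=3 C=8): longest run = 2 ✓; length 22, outside 24–28 ✗; GC 11/22 = 50.0% ✓; 3' end ATA has 0 G/C, need ≥1 ✗ — fails.
Candidate 3 (22 nt, A=8 T=5 G=2 C=7): longest run = 2 ✓; length 22, outside 24–28 ✗; GC 9/22 = 40.9%, outside 44.8–59.3% ✗; 3' end CTC has 2 G/C ✓ — fails.
Candidate 4 (23 nt, A=3 T=5 G=7 C=8): longest run = 2 ✓; length 23, outside 24–28 ✗; GC 15/23 = 65.2%, outside 44.8–59.3% ✗; 3' end GTC has 2 G/C ✓ — fails.

None of the candidates satisfy all criteria.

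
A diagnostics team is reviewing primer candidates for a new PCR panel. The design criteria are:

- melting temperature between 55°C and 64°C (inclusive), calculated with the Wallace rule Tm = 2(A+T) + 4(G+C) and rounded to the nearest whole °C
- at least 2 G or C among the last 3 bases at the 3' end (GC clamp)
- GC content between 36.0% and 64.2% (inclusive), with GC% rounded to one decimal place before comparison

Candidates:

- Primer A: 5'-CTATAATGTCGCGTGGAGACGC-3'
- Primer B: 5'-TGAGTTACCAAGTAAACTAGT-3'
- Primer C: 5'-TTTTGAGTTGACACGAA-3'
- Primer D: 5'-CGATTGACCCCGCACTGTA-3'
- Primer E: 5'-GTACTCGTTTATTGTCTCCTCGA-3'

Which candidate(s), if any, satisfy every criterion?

Primer A (22 nt, A=5 T=5 G=7 C=5): Tm = 2·10 + 4·12 = 68°C, outside 55–64°C ✗; 3' end CGC has 3 G/C ✓; GC 12/22 = 54.5% ✓ — fails.
Primer B (21 nt, A=8 T=6 G=4 C=3): Tm = 2·14 + 4·7 = 56°C ✓; 3' end AGT has 1 G/C, need ≥2 ✗; GC 7/21 = 33.3%, outside 36.0–64.2% ✗ — fails.
Primer C (17 nt, A=5 T=6 G=4 C=2): Tm = 2·11 + 4·6 = 46°C, outside 55–64°C ✗; 3' end GAA has 1 G/C, need ≥2 ✗; GC 6/17 = 35.3%, outside 36.0–64.2% ✗ — fails.
Primer D (19 nt, A=4 T=4 G=4 C=7): Tm = 2·8 + 4·11 = 60°C ✓; 3' end GTA has 1 G/C, need ≥2 ✗; GC 11/19 = 57.9% ✓ — fails.
Primer E (23 nt, A=3 T=10 G=4 C=6): Tm = 2·13 + 4·10 = 66°C, outside 55–64°C ✗; 3' end CGA has 2 G/C ✓; GC 10/23 = 43.5% ✓ — fails.

None of the candidates satisfy all criteria.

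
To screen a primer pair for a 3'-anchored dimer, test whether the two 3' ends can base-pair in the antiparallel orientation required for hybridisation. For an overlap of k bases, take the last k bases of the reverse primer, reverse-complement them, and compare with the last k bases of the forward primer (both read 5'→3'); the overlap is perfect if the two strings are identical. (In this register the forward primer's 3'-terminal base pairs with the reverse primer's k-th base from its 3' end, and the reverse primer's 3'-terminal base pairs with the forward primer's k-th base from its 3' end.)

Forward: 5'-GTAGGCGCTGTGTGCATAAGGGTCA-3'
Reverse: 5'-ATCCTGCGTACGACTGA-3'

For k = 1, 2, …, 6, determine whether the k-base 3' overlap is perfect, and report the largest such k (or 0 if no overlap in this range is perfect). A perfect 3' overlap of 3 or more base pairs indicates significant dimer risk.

Last 6 bases (5'→3') — forward …GGGTCA, reverse …GACTGA.
Reverse complement of the reverse primer's last 6 bases: TCAGTC; its first k bases are the reverse complement of the reverse primer's last k bases, so a perfect k-base overlap needs the forward primer's last k bases to equal them.
Comparing (forward last k vs required): k=1: A vs T ✗; k=2: CA vs TC ✗; k=3: TCA vs TCA ✓; k=4: GTCA vs TCAG ✗; k=5: GGTCA vs TCAGT ✗; k=6: GGGTCA vs TCAGTC ✗.
Only k = 3 is perfect, so the longest perfect 3' overlap is 3.

Longest perfect overlap: 3 complementary base pairs; significant dimer risk (threshold 3).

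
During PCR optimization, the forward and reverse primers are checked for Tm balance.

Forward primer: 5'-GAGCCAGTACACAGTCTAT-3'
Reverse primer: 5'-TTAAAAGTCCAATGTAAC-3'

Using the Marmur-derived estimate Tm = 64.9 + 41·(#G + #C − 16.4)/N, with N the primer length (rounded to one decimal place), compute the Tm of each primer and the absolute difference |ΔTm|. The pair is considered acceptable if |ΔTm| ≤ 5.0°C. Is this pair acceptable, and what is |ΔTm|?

|ΔTm| = 10.0°C; the pair is not acceptable.

Forward: G+C = 9, N = 19 → Tm = 64.9 + 41·(9 − 16.4)/19 = 48.9°C.
Reverse: G+C = 5, N = 18 → Tm = 64.9 + 41·(5 − 16.4)/18 = 38.9°C.
|ΔTm| = |48.9 − 38.9| = 10.0°C, > 5.0°C.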